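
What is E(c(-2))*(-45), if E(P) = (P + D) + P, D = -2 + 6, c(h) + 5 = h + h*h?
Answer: 90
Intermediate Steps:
c(h) = -5 + h + h² (c(h) = -5 + (h + h*h) = -5 + (h + h²) = -5 + h + h²)
D = 4
E(P) = 4 + 2*P (E(P) = (P + 4) + P = (4 + P) + P = 4 + 2*P)
E(c(-2))*(-45) = (4 + 2*(-5 - 2 + (-2)²))*(-45) = (4 + 2*(-5 - 2 + 4))*(-45) = (4 + 2*(-3))*(-45) = (4 - 6)*(-45) = -2*(-45) = 90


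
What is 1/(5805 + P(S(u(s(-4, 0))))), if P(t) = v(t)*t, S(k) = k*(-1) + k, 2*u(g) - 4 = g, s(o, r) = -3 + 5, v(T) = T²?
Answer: 1/5805 ≈ 0.00017227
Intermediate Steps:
s(o, r) = 2
u(g) = 2 + g/2
S(k) = 0 (S(k) = -k + k = 0)
P(t) = t³ (P(t) = t²*t = t³)
1/(5805 + P(S(u(s(-4, 0))))) = 1/(5805 + 0³) = 1/(5805 + 0) = 1/5805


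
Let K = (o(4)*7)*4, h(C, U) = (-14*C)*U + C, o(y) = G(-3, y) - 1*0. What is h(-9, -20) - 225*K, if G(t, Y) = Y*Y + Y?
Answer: -128529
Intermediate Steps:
G(t, Y) = Y + Y**2 (G(t, Y) = Y**2 + Y = Y + Y**2)
o(y) = y*(1 + y) (o(y) = y*(1 + y) - 1*0 = y*(1 + y) + 0 = y*(1 + y))
h(C, U) = C - 14*C*U (h(C, U) = -14*C*U + C = C - 14*C*U)
K = 560 (K = ((4*(1 + 4))*7)*4 = ((4*5)*7)*4 = (20*7)*4 = 140*4 = 560)
h(-9, -20) - 225*K = -9*(1 - 14*(-20)) - 225*560 = -9*(1 + 280) - 126000 = -9*281 - 126000 = -2529 - 126000 = -128529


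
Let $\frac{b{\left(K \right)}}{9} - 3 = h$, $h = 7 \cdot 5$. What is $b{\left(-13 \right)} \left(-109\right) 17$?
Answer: $-633726$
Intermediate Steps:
$h = 35$
$b{\left(K \right)} = 342$ ($b{\left(K \right)} = 27 + 9 \cdot 35 = 27 + 315 = 342$)
$b{\left(-13 \right)} \left(-109\right) 17 = 342 \left(-109\right) 17 = \left(-37278\right) 17 = -633726$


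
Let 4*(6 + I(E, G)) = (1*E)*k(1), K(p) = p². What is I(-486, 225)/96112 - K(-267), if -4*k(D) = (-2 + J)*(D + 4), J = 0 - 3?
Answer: -54813833067/768896 ≈ -71289.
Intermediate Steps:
J = -3
k(D) = 5 + 5*D/4 (k(D) = -(-2 - 3)*(D + 4)/4 = -(-5)*(4 + D)/4 = -(-20 - 5*D)/4 = 5 + 5*D/4)
I(E, G) = -6 + 25*E/16 (I(E, G) = -6 + ((1*E)*(5 + (5/4)*1))/4 = -6 + (E*(5 + 5/4))/4 = -6 + (E*(25/4))/4 = -6 + (25*E/4)/4 = -6 + 25*E/16)
I(-486, 225)/96112 - K(-267) = (-6 + (25/16)*(-486))/96112 - 1*(-267)² = (-6 - 6075/8)*(1/96112) - 1*71289 = -6123/8*1/96112 - 71289 = -6123/768896 - 71289 = -54813833067/768896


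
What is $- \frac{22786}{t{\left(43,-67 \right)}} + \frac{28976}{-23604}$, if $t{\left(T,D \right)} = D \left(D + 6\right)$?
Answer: $- \frac{164066414}{24117387} \approx -6.8028$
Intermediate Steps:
$t{\left(T,D \right)} = D \left(6 + D\right)$
$- \frac{22786}{t{\left(43,-67 \right)}} + \frac{28976}{-23604} = - \frac{22786}{\left(-67\right) \left(6 - 67\right)} + \frac{28976}{-23604} = - \frac{22786}{\left(-67\right) \left(-61\right)} + 28976 \left(- \frac{1}{23604}\right) = - \frac{22786}{4087} - \frac{7244}{5901} = - \frac{164066414}{24117387}$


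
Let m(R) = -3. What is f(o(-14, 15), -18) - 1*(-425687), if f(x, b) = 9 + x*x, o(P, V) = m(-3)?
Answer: 425705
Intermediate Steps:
o(P, V) = -3
f(x, b) = 9 + x²
f(o(-14, 15), -18) - 1*(-425687) = (9 + (-3)²) - 1*(-425687) = (9 + 9) + 425687 = 18 + 425687 = 425705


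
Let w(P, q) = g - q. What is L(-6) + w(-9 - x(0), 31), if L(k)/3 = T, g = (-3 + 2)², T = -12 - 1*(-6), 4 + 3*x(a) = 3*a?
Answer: -48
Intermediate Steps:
x(a) = -4/3 + a (x(a) = -4/3 + (3*a)/3 = -4/3 + a)
T = -6 (T = -12 + 6 = -6)
g = 1 (g = (-1)² = 1)
w(P, q) = 1 - q
L(k) = -18 (L(k) = 3*(-6) = -18)
L(-6) + w(-9 - x(0), 31) = -18 + (1 - 1*31) = -18 + (1 - 31) = -18 - 30 = -48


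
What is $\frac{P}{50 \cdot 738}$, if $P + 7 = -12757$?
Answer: $- \frac{3191}{9225} \approx -0.34591$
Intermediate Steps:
$P = -12764$ ($P = -7 - 12757 = -12764$)
$\frac{P}{50 \cdot 738} = - \frac{12764}{50 \cdot 738} = - \frac{12764}{36900} = \left(-12764\right) \frac{1}{36900} = - \frac{3191}{9225}$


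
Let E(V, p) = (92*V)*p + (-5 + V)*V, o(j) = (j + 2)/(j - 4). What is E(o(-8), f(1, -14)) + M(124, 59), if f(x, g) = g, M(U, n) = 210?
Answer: -1745/4 ≈ -436.25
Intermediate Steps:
o(j) = (2 + j)/(-4 + j)
E(V, p) = V*(-5 + V) + 92*V*p (E(V, p) = 92*V*p + V*(-5 + V) = V*(-5 + V) + 92*V*p)
E(o(-8), f(1, -14)) + M(124, 59) = ((2 - 8)/(-4 - 8))*(-5 + (2 - 8)/(-4 - 8) + 92*(-14)) + 210 = (-6/(-12))*(-5 - 6/(-12) - 1288) + 210 = (-1/12*(-6))*(-5 - 1/12*(-6) - 1288) + 210 = (-5 + ½ - 1288)/2 + 210 = (½)*(-2585/2) + 210 = -2585/4 + 210 = -1745/4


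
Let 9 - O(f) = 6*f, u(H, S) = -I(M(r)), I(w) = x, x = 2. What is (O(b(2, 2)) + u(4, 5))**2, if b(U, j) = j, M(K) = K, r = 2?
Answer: 25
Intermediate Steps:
I(w) = 2
u(H, S) = -2 (u(H, S) = -1*2 = -2)
O(f) = 9 - 6*f
(O(b(2, 2)) + u(4, 5))**2 = ((9 - 6*2) - 2)**2 = ((9 - 12) - 2)**2 = (-3 - 2)**2 = (-5)**2 = 25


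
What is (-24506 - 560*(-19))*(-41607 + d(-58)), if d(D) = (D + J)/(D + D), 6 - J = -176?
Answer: 16731187044/29 ≈ 5.7694e+8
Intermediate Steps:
J = 182 (J = 6 - 1*(-176) = 6 + 176 = 182)
d(D) = (182 + D)/(2*D) (d(D) = (D + 182)/(D + D) = (182 + D)/((2*D)) = (182 + D)*(1/(2*D)) = (182 + D)/(2*D))
(-24506 - 560*(-19))*(-41607 + d(-58)) = (-24506 - 560*(-19))*(-41607 + (½)*(182 - 58)/(-58)) = (-24506 + 10640)*(-41607 + (½)*(-1/58)*124) = -13866*(-41607 - 31/29) = -13866*(-1206634/29) = 16731187044/29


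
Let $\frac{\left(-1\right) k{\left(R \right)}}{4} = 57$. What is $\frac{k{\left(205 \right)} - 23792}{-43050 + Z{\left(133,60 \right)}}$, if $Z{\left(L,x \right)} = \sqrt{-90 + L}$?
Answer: $\frac{1034061000}{1853302457} + \frac{24020 \sqrt{43}}{1853302457} \approx 0.55804$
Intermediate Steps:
$k{\left(R \right)} = -228$ ($k{\left(R \right)} = \left(-4\right) 57 = -228$)
$\frac{k{\left(205 \right)} - 23792}{-43050 + Z{\left(133,60 \right)}} = \frac{-228 - 23792}{-43050 + \sqrt{-90 + 133}} = - \frac{24020}{-43050 + \sqrt{43}}$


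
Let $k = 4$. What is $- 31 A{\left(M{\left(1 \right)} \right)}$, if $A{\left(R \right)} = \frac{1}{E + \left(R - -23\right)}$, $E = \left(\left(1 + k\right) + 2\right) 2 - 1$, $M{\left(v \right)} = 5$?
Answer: $- \frac{31}{41} \approx -0.7561$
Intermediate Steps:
$E = 13$ ($E = \left(\left(1 + 4\right) + 2\right) 2 - 1 = \left(5 + 2\right) 2 - 1 = 7 \cdot 2 - 1 = 14 - 1 = 13$)
$A{\left(R \right)} = \frac{1}{36 + R}$ ($A{\left(R \right)} = \frac{1}{13 + \left(R - -23\right)} = \frac{1}{13 + \left(R + 23\right)} = \frac{1}{13 + \left(23 + R\right)} = \frac{1}{36 + R}$)
$- 31 A{\left(M{\left(1 \right)} \right)} = - \frac{31}{36 + 5} = - \frac{31}{41}$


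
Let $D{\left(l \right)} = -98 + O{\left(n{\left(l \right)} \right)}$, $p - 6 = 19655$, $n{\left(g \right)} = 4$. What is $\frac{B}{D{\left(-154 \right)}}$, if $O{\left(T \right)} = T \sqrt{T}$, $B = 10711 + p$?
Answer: $- \frac{5062}{15} \approx -337.47$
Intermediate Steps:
$p = 19661$ ($p = 6 + 19655 = 19661$)
$B = 30372$ ($B = 10711 + 19661 = 30372$)
$O{\left(T \right)} = T^{\frac{3}{2}}$
$D{\left(l \right)} = -90$ ($D{\left(l \right)} = -98 + 4^{\frac{3}{2}} = -98 + 8 = -90$)
$\frac{B}{D{\left(-154 \right)}} = \frac{30372}{-90} = 30372 \left(- \frac{1}{90}\right) = - \frac{5062}{15}$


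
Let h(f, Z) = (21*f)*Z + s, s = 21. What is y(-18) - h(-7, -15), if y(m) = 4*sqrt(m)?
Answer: -2226 + 12*I*sqrt(2) ≈ -2226.0 + 16.971*I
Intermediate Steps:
h(f, Z) = 21 + 21*Z*f (h(f, Z) = (21*f)*Z + 21 = 21*Z*f + 21 = 21 + 21*Z*f)
y(-18) - h(-7, -15) = 4*sqrt(-18) - (21 + 21*(-15)*(-7)) = 4*(3*I*sqrt(2)) - (21 + 2205) = 12*I*sqrt(2) - 1*2226 = 12*I*sqrt(2) - 2226 = -2226 + 12*I*sqrt(2)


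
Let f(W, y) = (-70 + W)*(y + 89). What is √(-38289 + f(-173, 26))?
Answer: I*√66234 ≈ 257.36*I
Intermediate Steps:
f(W, y) = (-70 + W)*(89 + y)
√(-38289 + f(-173, 26)) = √(-38289 + (-6230 - 70*26 + 89*(-173) - 173*26)) = √(-38289 + (-6230 - 1820 - 15397 - 4498)) = √(-38289 - 27945) = √(-66234) = I*√66234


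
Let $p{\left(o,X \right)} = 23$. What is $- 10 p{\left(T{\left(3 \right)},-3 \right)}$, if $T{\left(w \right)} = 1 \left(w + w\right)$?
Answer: $-230$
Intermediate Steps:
$T{\left(w \right)} = 2 w$ ($T{\left(w \right)} = 1 \cdot 2 w = 2 w$)
$- 10 p{\left(T{\left(3 \right)},-3 \right)} = \left(-10\right) 23 = -230$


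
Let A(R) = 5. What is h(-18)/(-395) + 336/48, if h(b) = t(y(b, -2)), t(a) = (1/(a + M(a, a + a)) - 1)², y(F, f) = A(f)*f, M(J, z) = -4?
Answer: 108343/15484 ≈ 6.9971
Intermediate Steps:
y(F, f) = 5*f
t(a) = (-1 + 1/(-4 + a))² (t(a) = (1/(a - 4) - 1)² = (1/(-4 + a) - 1)² = (-1 + 1/(-4 + a))²)
h(b) = 225/196 (h(b) = (-5 + 5*(-2))²/(-4 + 5*(-2))² = (-5 - 10)²/(-4 - 10)² = (-15)²/(-14)² = 225*(1/196) = 225/196)
h(-18)/(-395) + 336/48 = (225/196)/(-395) + 336/48 = (225/196)*(-1/395) + 336*(1/48) = -45/15484 + 7 = 108343/15484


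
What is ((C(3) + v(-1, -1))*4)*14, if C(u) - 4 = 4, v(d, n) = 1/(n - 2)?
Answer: 1288/3 ≈ 429.33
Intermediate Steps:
v(d, n) = 1/(-2 + n)
C(u) = 8 (C(u) = 4 + 4 = 8)
((C(3) + v(-1, -1))*4)*14 = ((8 + 1/(-2 - 1))*4)*14 = ((8 + 1/(-3))*4)*14 = ((8 - 1/3)*4)*14 = ((23/3)*4)*14 = (92/3)*14 = 1288/3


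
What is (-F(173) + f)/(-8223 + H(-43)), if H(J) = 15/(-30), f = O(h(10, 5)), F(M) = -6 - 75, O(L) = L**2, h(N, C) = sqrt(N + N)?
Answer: -202/16447 ≈ -0.012282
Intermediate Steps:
h(N, C) = sqrt(2)*sqrt(N) (h(N, C) = sqrt(2*N) = sqrt(2)*sqrt(N))
F(M) = -81
f = 20 (f = (sqrt(2)*sqrt(10))**2 = (2*sqrt(5))**2 = 20)
H(J) = -1/2 (H(J) = 15*(-1/30) = -1/2)
(-F(173) + f)/(-8223 + H(-43)) = (-1*(-81) + 20)/(-8223 - 1/2) = (81 + 20)/(-16447/2) = 101*(-2/16447) = -202/16447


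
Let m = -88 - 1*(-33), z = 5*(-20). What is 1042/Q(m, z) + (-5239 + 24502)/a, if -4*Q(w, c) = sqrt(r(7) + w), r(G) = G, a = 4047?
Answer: 6421/1349 + 1042*I*sqrt(3)/3 ≈ 4.7598 + 601.6*I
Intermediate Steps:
z = -100
m = -55 (m = -88 + 33 = -55)
Q(w, c) = -sqrt(7 + w)/4
1042/Q(m, z) + (-5239 + 24502)/a = 1042/((-sqrt(7 - 55)/4)) + (-5239 + 24502)/4047 = 1042/((-I*sqrt(3))) + 19263*(1/4047) = 1042/((-I*sqrt(3))) + 6421/1349 = 1042*(I*sqrt(3)/3) + 6421/1349 = 1042*I*sqrt(3)/3 + 6421/1349 = 6421/1349 + 1042*I*sqrt(3)/3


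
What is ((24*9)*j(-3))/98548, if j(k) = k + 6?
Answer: 162/24637 ≈ 0.0065755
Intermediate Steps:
j(k) = 6 + k
((24*9)*j(-3))/98548 = ((24*9)*(6 - 3))/98548 = (216*3)*(1/98548) = 648*(1/98548) = 162/24637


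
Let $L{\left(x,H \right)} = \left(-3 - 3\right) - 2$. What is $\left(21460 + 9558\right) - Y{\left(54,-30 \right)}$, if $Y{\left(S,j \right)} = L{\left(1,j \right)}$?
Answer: $31026$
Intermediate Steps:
$L{\left(x,H \right)} = -8$ ($L{\left(x,H \right)} = -6 - 2 = -8$)
$Y{\left(S,j \right)} = -8$
$\left(21460 + 9558\right) - Y{\left(54,-30 \right)} = \left(21460 + 9558\right) - -8 = 31018 + 8 = 31026$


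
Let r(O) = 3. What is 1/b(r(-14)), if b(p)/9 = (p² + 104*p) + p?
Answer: 1/2916 ≈ 0.00034294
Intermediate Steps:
b(p) = 9*p² + 945*p (b(p) = 9*((p² + 104*p) + p) = 9*(p² + 105*p) = 9*p² + 945*p)
1/b(r(-14)) = 1/(9*3*(105 + 3)) = 1/(9*3*108) = 1/2916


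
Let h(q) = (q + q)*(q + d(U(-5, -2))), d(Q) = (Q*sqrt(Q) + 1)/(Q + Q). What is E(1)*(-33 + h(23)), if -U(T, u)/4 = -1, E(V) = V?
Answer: 4307/4 ≈ 1076.8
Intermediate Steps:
U(T, u) = 4 (U(T, u) = -4*(-1) = 4)
d(Q) = (1 + Q**(3/2))/(2*Q) (d(Q) = (Q**(3/2) + 1)/((2*Q)) = (1 + Q**(3/2))*(1/(2*Q)) = (1 + Q**(3/2))/(2*Q))
h(q) = 2*q*(9/8 + q) (h(q) = (q + q)*(q + (1/2)*(1 + 4**(3/2))/4) = (2*q)*(q + (1/2)*(1/4)*(1 + 8)) = (2*q)*(q + (1/2)*(1/4)*9) = (2*q)*(q + 9/8) = (2*q)*(9/8 + q) = 2*q*(9/8 + q))
E(1)*(-33 + h(23)) = 1*(-33 + (1/4)*23*(9 + 8*23)) = 1*(-33 + (1/4)*23*(9 + 184)) = 1*(-33 + (1/4)*23*193) = 1*(-33 + 4439/4) = 1*(4307/4) = 4307/4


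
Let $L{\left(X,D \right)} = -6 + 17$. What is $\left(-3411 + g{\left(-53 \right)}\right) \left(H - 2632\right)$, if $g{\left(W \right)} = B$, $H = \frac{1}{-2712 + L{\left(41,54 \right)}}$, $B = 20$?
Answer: $\frac{24106730903}{2701} \approx 8.9251 \cdot 10^{6}$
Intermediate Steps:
$L{\left(X,D \right)} = 11$
$H = - \frac{1}{2701}$ ($H = \frac{1}{-2712 + 11} = \frac{1}{-2701} = - \frac{1}{2701} \approx -0.00037023$)
$g{\left(W \right)} = 20$
$\left(-3411 + g{\left(-53 \right)}\right) \left(H - 2632\right) = \left(-3411 + 20\right) \left(- \frac{1}{2701} - 2632\right) = - 3391 \left(- \frac{1}{2701} - 2632\right) = \left(-3391\right) \left(- \frac{7109033}{2701}\right) = \frac{24106730903}{2701}$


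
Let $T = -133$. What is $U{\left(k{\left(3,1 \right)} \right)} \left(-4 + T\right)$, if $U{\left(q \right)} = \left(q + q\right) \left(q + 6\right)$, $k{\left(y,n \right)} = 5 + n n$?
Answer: $-19728$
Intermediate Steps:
$k{\left(y,n \right)} = 5 + n^{2}$
$U{\left(q \right)} = 2 q \left(6 + q\right)$
$U{\left(k{\left(3,1 \right)} \right)} \left(-4 + T\right) = 2 \left(5 + 1^{2}\right) \left(6 + \left(5 + 1^{2}\right)\right) \left(-4 - 133\right) = 2 \left(5 + 1\right) \left(6 + \left(5 + 1\right)\right) \left(-137\right) = 2 \cdot 6 \left(6 + 6\right) \left(-137\right) = 2 \cdot 6 \cdot 12 \left(-137\right) = 144 \left(-137\right) = -19728$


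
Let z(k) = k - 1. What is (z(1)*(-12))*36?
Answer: 0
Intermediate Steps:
z(k) = -1 + k
(z(1)*(-12))*36 = ((-1 + 1)*(-12))*36 = (0*(-12))*36 = 0*36 = 0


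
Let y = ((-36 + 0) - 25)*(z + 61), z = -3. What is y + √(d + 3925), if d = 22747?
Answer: -3538 + 4*√1667 ≈ -3374.7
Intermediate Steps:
y = -3538 (y = ((-36 + 0) - 25)*(-3 + 61) = (-36 - 25)*58 = -61*58 = -3538)
y + √(d + 3925) = -3538 + √(22747 + 3925) = -3538 + √26672 = -3538 + 4*√1667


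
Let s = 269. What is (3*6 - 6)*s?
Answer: 3228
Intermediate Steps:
(3*6 - 6)*s = (3*6 - 6)*269 = (18 - 6)*269 = 12*269 = 3228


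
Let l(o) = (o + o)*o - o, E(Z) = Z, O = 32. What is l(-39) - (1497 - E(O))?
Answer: 1616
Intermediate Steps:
l(o) = -o + 2*o**2 (l(o) = (2*o)*o - o = 2*o**2 - o = -o + 2*o**2)
l(-39) - (1497 - E(O)) = -39*(-1 + 2*(-39)) - (1497 - 1*32) = -39*(-1 - 78) - (1497 - 32) = -39*(-79) - 1*1465 = 3081 - 1465 = 1616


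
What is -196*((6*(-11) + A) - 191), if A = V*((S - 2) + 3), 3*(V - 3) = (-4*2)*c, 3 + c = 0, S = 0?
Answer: 48216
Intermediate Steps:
c = -3 (c = -3 + 0 = -3)
V = 11 (V = 3 + (-4*2*(-3))/3 = 3 + (-8*(-3))/3 = 3 + (⅓)*24 = 3 + 8 = 11)
A = 11 (A = 11*((0 - 2) + 3) = 11*(-2 + 3) = 11*1 = 11)
-196*((6*(-11) + A) - 191) = -196*((6*(-11) + 11) - 191) = -196*((-66 + 11) - 191) = -196*(-55 - 191) = -196*(-246) = 48216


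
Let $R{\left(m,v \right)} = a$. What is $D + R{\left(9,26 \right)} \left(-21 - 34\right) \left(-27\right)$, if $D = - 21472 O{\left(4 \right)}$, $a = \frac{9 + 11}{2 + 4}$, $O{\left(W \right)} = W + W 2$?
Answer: $-252714$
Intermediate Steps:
$O{\left(W \right)} = 3 W$ ($O{\left(W \right)} = W + 2 W = 3 W$)
$a = \frac{10}{3}$ ($a = \frac{20}{6} = 20 \cdot \frac{1}{6} = \frac{10}{3} \approx 3.3333$)
$R{\left(m,v \right)} = \frac{10}{3}$
$D = -257664$ ($D = - 21472 \cdot 3 \cdot 4 = \left(-21472\right) 12 = -257664$)
$D + R{\left(9,26 \right)} \left(-21 - 34\right) \left(-27\right) = -257664 + \frac{10 \left(-21 - 34\right) \left(-27\right)}{3} = -257664 + \frac{10 \left(\left(-55\right) \left(-27\right)\right)}{3} = -257664 + \frac{10}{3} \cdot 1485 = -257664 + 4950 = -252714$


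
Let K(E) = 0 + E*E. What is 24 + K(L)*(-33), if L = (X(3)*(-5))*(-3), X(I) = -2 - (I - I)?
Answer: -29676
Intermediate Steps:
X(I) = -2 (X(I) = -2 - 1*0 = -2 + 0 = -2)
L = -30 (L = -2*(-5)*(-3) = 10*(-3) = -30)
K(E) = E² (K(E) = 0 + E² = E²)
24 + K(L)*(-33) = 24 + (-30)²*(-33) = 24 + 900*(-33) = 24 - 29700 = -29676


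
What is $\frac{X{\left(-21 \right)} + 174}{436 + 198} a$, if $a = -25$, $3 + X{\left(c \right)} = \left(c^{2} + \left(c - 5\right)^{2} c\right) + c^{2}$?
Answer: $\frac{328575}{634} \approx 518.26$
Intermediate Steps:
$X{\left(c \right)} = -3 + 2 c^{2} + c \left(-5 + c\right)^{2}$ ($X{\left(c \right)} = -3 + \left(\left(c^{2} + \left(c - 5\right)^{2} c\right) + c^{2}\right) = -3 + \left(\left(c^{2} + \left(-5 + c\right)^{2} c\right) + c^{2}\right) = -3 + \left(\left(c^{2} + c \left(-5 + c\right)^{2}\right) + c^{2}\right) = -3 + \left(2 c^{2} + c \left(-5 + c\right)^{2}\right) = -3 + 2 c^{2} + c \left(-5 + c\right)^{2}$)
$\frac{X{\left(-21 \right)} + 174}{436 + 198} a = \frac{\left(-3 + 2 \left(-21\right)^{2} - 21 \left(-5 - 21\right)^{2}\right) + 174}{436 + 198} \left(-25\right) = \frac{\left(-3 + 2 \cdot 441 - 21 \left(-26\right)^{2}\right) + 174}{634} \left(-25\right) = \left(\left(-3 + 882 - 14196\right) + 174\right) \frac{1}{634} \left(-25\right) = \left(-13317 + 174\right) \frac{1}{634} \left(-25\right) = \left(-13143\right) \frac{1}{634} \left(-25\right) = \left(- \frac{13143}{634}\right) \left(-25\right) = \frac{328575}{634}$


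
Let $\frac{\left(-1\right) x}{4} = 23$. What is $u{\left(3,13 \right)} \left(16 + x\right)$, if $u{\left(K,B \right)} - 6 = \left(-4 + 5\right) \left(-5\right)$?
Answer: $-76$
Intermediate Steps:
$x = -92$ ($x = \left(-4\right) 23 = -92$)
$u{\left(K,B \right)} = 1$ ($u{\left(K,B \right)} = 6 + \left(-4 + 5\right) \left(-5\right) = 6 + 1 \left(-5\right) = 6 - 5 = 1$)
$u{\left(3,13 \right)} \left(16 + x\right) = 1 \left(16 - 92\right) = 1 \left(-76\right) = -76$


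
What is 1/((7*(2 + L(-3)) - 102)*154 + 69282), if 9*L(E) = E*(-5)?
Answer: 3/172580 ≈ 1.7383e-5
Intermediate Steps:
L(E) = -5*E/9 (L(E) = (E*(-5))/9 = (-5*E)/9 = -5*E/9)
1/((7*(2 + L(-3)) - 102)*154 + 69282) = 1/((7*(2 - 5/9*(-3)) - 102)*154 + 69282) = 1/((7*(2 + 5/3) - 102)*154 + 69282) = 1/((7*(11/3) - 102)*154 + 69282) = 1/((77/3 - 102)*154 + 69282) = 1/(-229/3*154 + 69282) = 1/(-35266/3 + 69282) = 1/(172580/3) = 3/172580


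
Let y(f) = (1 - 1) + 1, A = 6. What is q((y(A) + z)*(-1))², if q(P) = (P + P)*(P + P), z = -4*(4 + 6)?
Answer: 37015056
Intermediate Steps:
z = -40 (z = -4*10 = -40)
y(f) = 1 (y(f) = 0 + 1 = 1)
q(P) = 4*P² (q(P) = (2*P)*(2*P) = 4*P²)
q((y(A) + z)*(-1))² = (4*((1 - 40)*(-1))²)² = (4*(-39*(-1))²)² = (4*39²)² = (4*1521)² = 6084² = 37015056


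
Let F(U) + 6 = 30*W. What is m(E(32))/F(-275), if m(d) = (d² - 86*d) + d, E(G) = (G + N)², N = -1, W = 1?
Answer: 70153/2 ≈ 35077.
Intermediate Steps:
F(U) = 24 (F(U) = -6 + 30*1 = -6 + 30 = 24)
E(G) = (-1 + G)² (E(G) = (G - 1)² = (-1 + G)²)
m(d) = d² - 85*d
m(E(32))/F(-275) = ((-1 + 32)²*(-85 + (-1 + 32)²))/24 = (31²*(-85 + 31²))*(1/24) = (961*(-85 + 961))*(1/24) = (961*876)*(1/24) = 841836*(1/24) = 70153/2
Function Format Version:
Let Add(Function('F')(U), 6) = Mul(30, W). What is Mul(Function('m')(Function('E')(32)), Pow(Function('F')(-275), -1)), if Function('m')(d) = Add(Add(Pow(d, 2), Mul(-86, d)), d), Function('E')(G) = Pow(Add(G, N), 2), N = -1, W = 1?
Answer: Rational(70153, 2) ≈ 35077.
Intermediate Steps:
Function('F')(U) = 24 (Function('F')(U) = Add(-6, Mul(30, 1)) = Add(-6, 30) = 24)
Function('E')(G) = Pow(Add(-1, G), 2) (Function('E')(G) = Pow(Add(G, -1), 2) = Pow(Add(-1, G), 2))
Function('m')(d) = Add(Pow(d, 2), Mul(-85, d))
Mul(Function('m')(Function('E')(32)), Pow(Function('F')(-275), -1)) = Mul(Mul(Pow(Add(-1, 32), 2), Add(-85, Pow(Add(-1, 32), 2))), Pow(24, -1)) = Mul(Mul(Pow(31, 2), Add(-85, Pow(31, 2))), Rational(1, 24)) = Mul(Mul(961, Add(-85, 961)), Rational(1, 24)) = Mul(Mul(961, 876), Rational(1, 24)) = Mul(841836, Rational(1, 24)) = Rational(70153, 2)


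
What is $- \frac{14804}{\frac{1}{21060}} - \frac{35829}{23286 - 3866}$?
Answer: $- \frac{6054616936629}{19420} \approx -3.1177 \cdot 10^{8}$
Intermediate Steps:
$- \frac{14804}{\frac{1}{21060}} - \frac{35829}{23286 - 3866} = - 14804 \frac{1}{\frac{1}{21060}} - \frac{35829}{23286 - 3866} = \left(-14804\right) 21060 - \frac{35829}{19420} = -311772240 - \frac{35829}{19420} = - \frac{6054616936629}{19420}$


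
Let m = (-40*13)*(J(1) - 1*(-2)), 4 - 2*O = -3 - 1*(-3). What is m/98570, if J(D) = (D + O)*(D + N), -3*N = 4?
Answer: -52/9857 ≈ -0.0052754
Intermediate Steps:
N = -4/3 (N = -⅓*4 = -4/3 ≈ -1.3333)
O = 2 (O = 2 - (-3 - 1*(-3))/2 = 2 - (-3 + 3)/2 = 2 - ½*0 = 2 + 0 = 2)
J(D) = (2 + D)*(-4/3 + D) (J(D) = (D + 2)*(D - 4/3) = (2 + D)*(-4/3 + D))
m = -520 (m = (-40*13)*((-8/3 + 1² + (⅔)*1) - 1*(-2)) = -520*((-8/3 + 1 + ⅔) + 2) = -520*(-1 + 2) = -520*1 = -520)
m/98570 = -520/98570 = -520*1/98570 = -52/9857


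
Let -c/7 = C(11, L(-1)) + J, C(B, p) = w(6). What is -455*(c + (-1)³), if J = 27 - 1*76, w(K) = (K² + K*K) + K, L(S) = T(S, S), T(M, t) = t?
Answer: 92820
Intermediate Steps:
L(S) = S
w(K) = K + 2*K² (w(K) = (K² + K²) + K = 2*K² + K = K + 2*K²)
C(B, p) = 78 (C(B, p) = 6*(1 + 2*6) = 6*(1 + 12) = 6*13 = 78)
J = -49 (J = 27 - 76 = -49)
c = -203 (c = -7*(78 - 49) = -7*29 = -203)
-455*(c + (-1)³) = -455*(-203 + (-1)³) = -455*(-203 - 1) = -455*(-204) = 92820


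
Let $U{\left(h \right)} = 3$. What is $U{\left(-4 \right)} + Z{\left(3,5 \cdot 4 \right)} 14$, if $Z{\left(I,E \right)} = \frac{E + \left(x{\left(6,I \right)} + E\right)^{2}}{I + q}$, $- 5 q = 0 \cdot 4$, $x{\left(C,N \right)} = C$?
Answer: $3251$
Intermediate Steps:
$q = 0$ ($q = - \frac{0 \cdot 4}{5} = \left(- \frac{1}{5}\right) 0 = 0$)
$Z{\left(I,E \right)} = \frac{E + \left(6 + E\right)^{2}}{I}$ ($Z{\left(I,E \right)} = \frac{E + \left(6 + E\right)^{2}}{I + 0} = \frac{E + \left(6 + E\right)^{2}}{I}$)
$U{\left(-4 \right)} + Z{\left(3,5 \cdot 4 \right)} 14 = 3 + \frac{5 \cdot 4 + \left(6 + 5 \cdot 4\right)^{2}}{3} \cdot 14 = 3 + \frac{20 + \left(6 + 20\right)^{2}}{3} \cdot 14 = 3 + \frac{20 + 26^{2}}{3} \cdot 14 = 3 + \frac{20 + 676}{3} \cdot 14 = 3 + \frac{1}{3} \cdot 696 \cdot 14 = 3 + 232 \cdot 14 = 3 + 3248 = 3251$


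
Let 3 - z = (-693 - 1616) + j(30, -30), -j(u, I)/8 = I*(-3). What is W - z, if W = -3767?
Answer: -6799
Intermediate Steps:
j(u, I) = 24*I (j(u, I) = -8*I*(-3) = -(-24)*I = 24*I)
z = 3032 (z = 3 - ((-693 - 1616) + 24*(-30)) = 3 - (-2309 - 720) = 3 - 1*(-3029) = 3 + 3029 = 3032)
W - z = -3767 - 1*3032 = -3767 - 3032 = -6799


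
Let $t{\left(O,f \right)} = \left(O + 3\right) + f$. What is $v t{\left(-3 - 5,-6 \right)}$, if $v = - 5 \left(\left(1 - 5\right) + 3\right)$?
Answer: $-55$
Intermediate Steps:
$t{\left(O,f \right)} = 3 + O + f$ ($t{\left(O,f \right)} = \left(3 + O\right) + f = 3 + O + f$)
$v = 5$ ($v = - 5 \left(-4 + 3\right) = \left(-5\right) \left(-1\right) = 5$)
$v t{\left(-3 - 5,-6 \right)} = 5 \left(3 - 8 - 6\right) = 5 \left(-11\right) = -55$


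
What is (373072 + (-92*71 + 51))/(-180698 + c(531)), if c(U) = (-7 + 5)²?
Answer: -366591/180694 ≈ -2.0288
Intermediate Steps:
c(U) = 4 (c(U) = (-2)² = 4)
(373072 + (-92*71 + 51))/(-180698 + c(531)) = (373072 + (-92*71 + 51))/(-180698 + 4) = (373072 + (-6532 + 51))/(-180694) = (373072 - 6481)*(-1/180694) = 366591*(-1/180694) = -366591/180694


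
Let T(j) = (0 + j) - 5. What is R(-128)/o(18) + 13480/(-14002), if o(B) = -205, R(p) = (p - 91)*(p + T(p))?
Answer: -401551859/1435205 ≈ -279.79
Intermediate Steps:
T(j) = -5 + j (T(j) = j - 5 = -5 + j)
R(p) = (-91 + p)*(-5 + 2*p) (R(p) = (p - 91)*(p + (-5 + p)) = (-91 + p)*(-5 + 2*p))
R(-128)/o(18) + 13480/(-14002) = (455 - 187*(-128) + 2*(-128)**2)/(-205) + 13480/(-14002) = (455 + 23936 + 2*16384)*(-1/205) + 13480*(-1/14002) = (455 + 23936 + 32768)*(-1/205) - 6740/7001 = 57159*(-1/205) - 6740/7001 = -57159/205 - 6740/7001 = -401551859/1435205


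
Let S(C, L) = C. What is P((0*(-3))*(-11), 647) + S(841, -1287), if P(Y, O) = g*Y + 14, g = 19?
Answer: 855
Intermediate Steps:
P(Y, O) = 14 + 19*Y (P(Y, O) = 19*Y + 14 = 14 + 19*Y)
P((0*(-3))*(-11), 647) + S(841, -1287) = (14 + 19*((0*(-3))*(-11))) + 841 = (14 + 19*(0*(-11))) + 841 = (14 + 19*0) + 841 = (14 + 0) + 841 = 14 + 841 = 855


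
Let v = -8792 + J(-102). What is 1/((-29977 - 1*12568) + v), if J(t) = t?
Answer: -1/51439 ≈ -1.9441e-5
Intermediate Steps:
v = -8894 (v = -8792 - 102 = -8894)
1/((-29977 - 1*12568) + v) = 1/((-29977 - 1*12568) - 8894) = 1/((-29977 - 12568) - 8894) = 1/(-42545 - 8894) = 1/(-51439) = -1/51439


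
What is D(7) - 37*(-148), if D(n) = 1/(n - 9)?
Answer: 10951/2 ≈ 5475.5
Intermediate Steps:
D(n) = 1/(-9 + n)
D(7) - 37*(-148) = 1/(-9 + 7) - 37*(-148) = 1/(-2) + 5476 = -½ + 5476 = 10951/2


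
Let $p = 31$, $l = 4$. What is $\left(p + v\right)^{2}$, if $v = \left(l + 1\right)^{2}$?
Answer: $3136$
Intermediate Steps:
$v = 25$ ($v = \left(4 + 1\right)^{2} = 5^{2} = 25$)
$\left(p + v\right)^{2} = \left(31 + 25\right)^{2} = 56^{2} = 3136$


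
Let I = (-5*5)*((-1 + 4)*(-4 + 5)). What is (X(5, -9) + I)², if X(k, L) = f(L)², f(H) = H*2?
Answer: 62001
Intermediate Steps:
f(H) = 2*H
X(k, L) = 4*L² (X(k, L) = (2*L)² = 4*L²)
I = -75 ≈ -75.000
(X(5, -9) + I)² = (4*(-9)² - 75)² = (4*81 - 75)² = (324 - 75)² = 249² = 62001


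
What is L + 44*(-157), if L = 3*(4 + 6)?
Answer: -6878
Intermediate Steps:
L = 30 (L = 3*10 = 30)
L + 44*(-157) = 30 + 44*(-157) = 30 - 6908 = -6878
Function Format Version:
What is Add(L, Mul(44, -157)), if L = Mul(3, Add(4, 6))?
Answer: -6878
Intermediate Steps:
L = 30 (L = Mul(3, 10) = 30)
Add(L, Mul(44, -157)) = Add(30, Mul(44, -157)) = Add(30, -6908) = -6878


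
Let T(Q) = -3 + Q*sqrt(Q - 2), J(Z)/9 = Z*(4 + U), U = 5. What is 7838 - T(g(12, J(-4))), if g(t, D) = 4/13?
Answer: 7841 - 4*I*sqrt(286)/169 ≈ 7841.0 - 0.40027*I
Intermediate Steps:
J(Z) = 81*Z (J(Z) = 9*(Z*(4 + 5)) = 9*(Z*9) = 9*(9*Z) = 81*Z)
g(t, D) = 4/13 (g(t, D) = 4*(1/13) = 4/13)
T(Q) = -3 + Q*sqrt(-2 + Q)
7838 - T(g(12, J(-4))) = 7838 - (-3 + 4*sqrt(-2 + 4/13)/13) = 7838 - (-3 + 4*sqrt(-22/13)/13) = 7838 - (-3 + 4*(I*sqrt(286)/13)/13) = 7838 - (-3 + 4*I*sqrt(286)/169) = 7838 + (3 - 4*I*sqrt(286)/169) = 7841 - 4*I*sqrt(286)/169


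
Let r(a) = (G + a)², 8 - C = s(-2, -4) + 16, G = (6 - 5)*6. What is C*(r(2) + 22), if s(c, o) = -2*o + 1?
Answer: -1462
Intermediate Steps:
s(c, o) = 1 - 2*o
G = 6 (G = 1*6 = 6)
C = -17 (C = 8 - ((1 - 2*(-4)) + 16) = 8 - ((1 + 8) + 16) = 8 - (9 + 16) = 8 - 1*25 = 8 - 25 = -17)
r(a) = (6 + a)²
C*(r(2) + 22) = -17*((6 + 2)² + 22) = -17*(8² + 22) = -17*(64 + 22) = -17*86 = -1462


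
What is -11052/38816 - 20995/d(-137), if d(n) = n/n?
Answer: -203738243/9704 ≈ -20995.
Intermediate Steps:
d(n) = 1
-11052/38816 - 20995/d(-137) = -11052/38816 - 20995/1 = -11052*1/38816 - 20995*1 = -2763/9704 - 20995 = -203738243/9704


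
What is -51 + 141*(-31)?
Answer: -4422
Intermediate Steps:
-51 + 141*(-31) = -51 - 4371 = -4422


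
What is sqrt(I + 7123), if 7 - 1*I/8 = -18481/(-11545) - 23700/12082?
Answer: sqrt(34933659686695886515)/69743345 ≈ 84.746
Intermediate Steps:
I = 4106943552/69743345 (I = 56 - 8*(-18481/(-11545) - 23700/12082) = 56 - 8*(-18481*(-1/11545) - 23700*1/12082) = 56 - 8*(18481/11545 - 11850/6041) = 56 - 8*(-25164529/69743345) = 56 + 201316232/69743345 = 4106943552/69743345 ≈ 58.887)
sqrt(I + 7123) = sqrt(4106943552/69743345 + 7123) = sqrt(500888789987/69743345) = sqrt(34933659686695886515)/69743345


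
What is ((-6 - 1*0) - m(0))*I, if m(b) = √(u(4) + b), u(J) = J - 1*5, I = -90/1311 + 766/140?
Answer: -495813/15295 - 165271*I/30590 ≈ -32.417 - 5.4028*I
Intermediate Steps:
I = 165271/30590 (I = -90*1/1311 + 766*(1/140) = -30/437 + 383/70 = 165271/30590 ≈ 5.4028)
u(J) = -5 + J (u(J) = J - 5 = -5 + J)
m(b) = √(-1 + b) (m(b) = √((-5 + 4) + b) = √(-1 + b))
((-6 - 1*0) - m(0))*I = ((-6 - 1*0) - √(-1 + 0))*(165271/30590) = ((-6 + 0) - √(-1))*(165271/30590) = (-6 - I)*(165271/30590) = -495813/15295 - 165271*I/30590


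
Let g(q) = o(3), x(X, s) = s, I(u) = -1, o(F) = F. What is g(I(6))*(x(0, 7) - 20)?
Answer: -39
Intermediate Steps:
g(q) = 3
g(I(6))*(x(0, 7) - 20) = 3*(7 - 20) = 3*(-13) = -39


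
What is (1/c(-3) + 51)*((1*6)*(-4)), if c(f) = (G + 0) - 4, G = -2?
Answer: -1220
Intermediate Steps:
c(f) = -6 (c(f) = (-2 + 0) - 4 = -2 - 4 = -6)
(1/c(-3) + 51)*((1*6)*(-4)) = (1/(-6) + 51)*((1*6)*(-4)) = (-⅙ + 51)*(6*(-4)) = (305/6)*(-24) = -1220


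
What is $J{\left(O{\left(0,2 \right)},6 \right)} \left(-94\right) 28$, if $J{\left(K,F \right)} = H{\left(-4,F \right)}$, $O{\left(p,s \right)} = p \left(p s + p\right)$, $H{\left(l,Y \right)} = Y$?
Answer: $-15792$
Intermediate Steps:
$O{\left(p,s \right)} = p \left(p + p s\right)$
$J{\left(K,F \right)} = F$
$J{\left(O{\left(0,2 \right)},6 \right)} \left(-94\right) 28 = 6 \left(-94\right) 28 = \left(-564\right) 28 = -15792$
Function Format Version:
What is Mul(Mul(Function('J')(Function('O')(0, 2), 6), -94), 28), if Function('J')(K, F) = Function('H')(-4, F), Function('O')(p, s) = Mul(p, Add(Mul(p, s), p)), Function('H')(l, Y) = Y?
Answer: -15792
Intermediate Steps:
Function('O')(p, s) = Mul(p, Add(p, Mul(p, s)))
Function('J')(K, F) = F
Mul(Mul(Function('J')(Function('O')(0, 2), 6), -94), 28) = Mul(Mul(6, -94), 28) = Mul(-564, 28) = -15792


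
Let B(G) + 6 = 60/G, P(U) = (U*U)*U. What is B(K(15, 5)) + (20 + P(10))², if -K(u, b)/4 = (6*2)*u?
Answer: 12484727/12 ≈ 1.0404e+6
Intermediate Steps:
K(u, b) = -48*u (K(u, b) = -4*6*2*u = -48*u)
P(U) = U³ (P(U) = U²*U = U³)
B(G) = -6 + 60/G
B(K(15, 5)) + (20 + P(10))² = (-6 + 60/((-48*15))) + (20 + 10³)² = (-6 + 60/(-720)) + (20 + 1000)² = (-6 + 60*(-1/720)) + 1020² = (-6 - 1/12) + 1040400 = -73/12 + 1040400 = 12484727/12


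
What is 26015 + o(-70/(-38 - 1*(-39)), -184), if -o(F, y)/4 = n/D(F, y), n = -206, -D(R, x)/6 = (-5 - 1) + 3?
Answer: 234547/9 ≈ 26061.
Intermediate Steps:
D(R, x) = 18 (D(R, x) = -6*((-5 - 1) + 3) = -6*(-6 + 3) = -6*(-3) = 18)
o(F, y) = 412/9 (o(F, y) = -(-824)/18 = -4*(-103/9) = 412/9)
26015 + o(-70/(-38 - 1*(-39)), -184) = 26015 + 412/9 = 234547/9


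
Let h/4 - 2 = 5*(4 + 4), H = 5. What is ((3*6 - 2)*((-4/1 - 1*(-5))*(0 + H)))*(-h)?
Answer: -13440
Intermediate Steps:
h = 168 (h = 8 + 4*(5*(4 + 4)) = 8 + 4*(5*8) = 8 + 4*40 = 8 + 160 = 168)
((3*6 - 2)*((-4/1 - 1*(-5))*(0 + H)))*(-h) = ((3*6 - 2)*((-4/1 - 1*(-5))*(0 + 5)))*(-1*168) = ((18 - 2)*((-4*1 + 5)*5))*(-168) = (16*((-4 + 5)*5))*(-168) = (16*(1*5))*(-168) = (16*5)*(-168) = 80*(-168) = -13440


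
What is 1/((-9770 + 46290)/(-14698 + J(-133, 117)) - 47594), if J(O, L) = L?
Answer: -14581/694004634 ≈ -2.1010e-5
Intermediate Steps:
1/((-9770 + 46290)/(-14698 + J(-133, 117)) - 47594) = 1/((-9770 + 46290)/(-14698 + 117) - 47594) = 1/(36520/(-14581) - 47594) = 1/(36520*(-1/14581) - 47594) = 1/(-36520/14581 - 47594) = 1/(-694004634/14581) = -14581/694004634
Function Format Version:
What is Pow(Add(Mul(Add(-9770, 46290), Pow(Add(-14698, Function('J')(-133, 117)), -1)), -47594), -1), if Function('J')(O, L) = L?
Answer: Rational(-14581, 694004634) ≈ -2.1010e-5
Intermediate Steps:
Pow(Add(Mul(Add(-9770, 46290), Pow(Add(-14698, Function('J')(-133, 117)), -1)), -47594), -1) = Pow(Add(Mul(Add(-9770, 46290), Pow(Add(-14698, 117), -1)), -47594), -1) = Pow(Add(Mul(36520, Pow(-14581, -1)), -47594), -1) = Pow(Add(Mul(36520, Rational(-1, 14581)), -47594), -1) = Pow(Add(Rational(-36520, 14581), -47594), -1) = Pow(Rational(-694004634, 14581), -1) = Rational(-14581, 694004634)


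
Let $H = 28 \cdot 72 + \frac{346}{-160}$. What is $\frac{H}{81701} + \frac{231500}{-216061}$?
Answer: $- \frac{1478293580473}{1412191980880} \approx -1.0468$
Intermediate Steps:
$H = \frac{161107}{80}$ ($H = 2016 + 346 \left(- \frac{1}{160}\right) = 2016 - \frac{173}{80} = \frac{161107}{80} \approx 2013.8$)
$\frac{H}{81701} + \frac{231500}{-216061} = \frac{161107}{80 \cdot 81701} + \frac{231500}{-216061} = \frac{161107}{80} \cdot \frac{1}{81701} + 231500 \left(- \frac{1}{216061}\right) = \frac{161107}{6536080} - \frac{231500}{216061} = - \frac{1478293580473}{1412191980880}$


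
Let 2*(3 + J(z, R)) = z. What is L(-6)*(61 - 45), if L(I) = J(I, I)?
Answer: -96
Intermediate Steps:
J(z, R) = -3 + z/2
L(I) = -3 + I/2
L(-6)*(61 - 45) = (-3 + (½)*(-6))*(61 - 45) = (-3 - 3)*16 = -6*16 = -96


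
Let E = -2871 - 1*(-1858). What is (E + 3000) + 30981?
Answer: 32968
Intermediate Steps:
E = -1013 (E = -2871 + 1858 = -1013)
(E + 3000) + 30981 = (-1013 + 3000) + 30981 = 1987 + 30981 = 32968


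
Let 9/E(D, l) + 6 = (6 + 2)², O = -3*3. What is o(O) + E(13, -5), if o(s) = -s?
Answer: 531/58 ≈ 9.1552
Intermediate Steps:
O = -9
E(D, l) = 9/58 (E(D, l) = 9/(-6 + (6 + 2)²) = 9/(-6 + 8²) = 9/(-6 + 64) = 9/58)
o(O) + E(13, -5) = -1*(-9) + 9/58 = 9 + 9/58 = 531/58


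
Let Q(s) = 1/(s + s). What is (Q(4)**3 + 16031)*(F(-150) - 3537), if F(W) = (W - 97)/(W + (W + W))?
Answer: -13062033715819/230400 ≈ -5.6693e+7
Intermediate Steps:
Q(s) = 1/(2*s)
F(W) = (-97 + W)/(3*W) (F(W) = (-97 + W)/(W + 2*W) = (-97 + W)/((3*W)) = (-97 + W)*(1/(3*W)) = (-97 + W)/(3*W))
(Q(4)**3 + 16031)*(F(-150) - 3537) = (((1/2)/4)**3 + 16031)*((1/3)*(-97 - 150)/(-150) - 3537) = (((1/2)*(1/4))**3 + 16031)*((1/3)*(-1/150)*(-247) - 3537) = ((1/8)**3 + 16031)*(247/450 - 3537) = (1/512 + 16031)*(-1591403/450) = (8207873/512)*(-1591403/450) = -13062033715819/230400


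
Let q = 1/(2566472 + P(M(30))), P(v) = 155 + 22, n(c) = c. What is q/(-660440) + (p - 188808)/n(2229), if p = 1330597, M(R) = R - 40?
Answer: 1935466704242084611/3778417276533240 ≈ 512.24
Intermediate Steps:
M(R) = -40 + R
P(v) = 177
q = 1/2566649 (q = 1/(2566472 + 177) = 1/2566649 ≈ 3.8961e-7)
q/(-660440) + (p - 188808)/n(2229) = (1/2566649)/(-660440) + (1330597 - 188808)/2229 = (1/2566649)*(-1/660440) + 1141789*(1/2229) = -1/1695117665560 + 1141789/2229 = 1935466704242084611/3778417276533240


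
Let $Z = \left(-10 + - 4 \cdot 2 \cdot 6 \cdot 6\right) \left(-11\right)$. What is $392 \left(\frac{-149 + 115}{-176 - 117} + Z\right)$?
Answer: $\frac{376511296}{293} \approx 1.285 \cdot 10^{6}$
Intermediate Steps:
$Z = 3278$ ($Z = \left(-10 + \left(-4\right) 12 \cdot 6\right) \left(-11\right) = \left(-10 - 288\right) \left(-11\right) = \left(-298\right) \left(-11\right) = 3278$)
$392 \left(\frac{-149 + 115}{-176 - 117} + Z\right) = 392 \left(\frac{-149 + 115}{-176 - 117} + 3278\right) = 392 \left(- \frac{34}{-293} + 3278\right) = 392 \left(\left(-34\right) \left(- \frac{1}{293}\right) + 3278\right) = 392 \left(\frac{34}{293} + 3278\right) = 392 \cdot \frac{960488}{293} = \frac{376511296}{293}$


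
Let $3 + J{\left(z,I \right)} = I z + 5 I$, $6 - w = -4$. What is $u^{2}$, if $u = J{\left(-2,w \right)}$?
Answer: $729$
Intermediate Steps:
$w = 10$ ($w = 6 - -4 = 6 + 4 = 10$)
$J{\left(z,I \right)} = -3 + 5 I + I z$ ($J{\left(z,I \right)} = -3 + \left(I z + 5 I\right) = -3 + \left(5 I + I z\right) = -3 + 5 I + I z$)
$u = 27$ ($u = -3 + 5 \cdot 10 + 10 \left(-2\right) = -3 + 50 - 20 = 27$)
$u^{2} = 27^{2} = 729$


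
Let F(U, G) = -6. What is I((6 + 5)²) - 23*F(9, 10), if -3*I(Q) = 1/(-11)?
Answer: 4555/33 ≈ 138.03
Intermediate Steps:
I(Q) = 1/33 (I(Q) = -⅓/(-11) = -⅓*(-1/11) = 1/33)
I((6 + 5)²) - 23*F(9, 10) = 1/33 - 23*(-6) = 1/33 + 138 = 4555/33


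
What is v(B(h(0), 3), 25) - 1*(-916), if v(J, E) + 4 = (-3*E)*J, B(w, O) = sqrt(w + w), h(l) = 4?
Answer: 912 - 150*sqrt(2) ≈ 699.87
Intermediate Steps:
B(w, O) = sqrt(2)*sqrt(w) (B(w, O) = sqrt(2*w) = sqrt(2)*sqrt(w))
v(J, E) = -4 - 3*E*J (v(J, E) = -4 + (-3*E)*J = -4 - 3*E*J)
v(B(h(0), 3), 25) - 1*(-916) = (-4 - 3*25*sqrt(2)*sqrt(4)) - 1*(-916) = (-4 - 3*25*sqrt(2)*2) + 916 = (-4 - 3*25*2*sqrt(2)) + 916 = (-4 - 150*sqrt(2)) + 916 = 912 - 150*sqrt(2)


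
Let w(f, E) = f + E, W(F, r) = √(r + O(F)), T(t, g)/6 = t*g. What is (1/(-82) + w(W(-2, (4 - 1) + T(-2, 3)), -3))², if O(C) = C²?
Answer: (247 - 82*I*√29)²/6724 ≈ -19.927 - 32.442*I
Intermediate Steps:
T(t, g) = 6*g*t (T(t, g) = 6*(t*g) = 6*(g*t) = 6*g*t)
W(F, r) = √(r + F²)
w(f, E) = E + f
(1/(-82) + w(W(-2, (4 - 1) + T(-2, 3)), -3))² = (1/(-82) + (-3 + √(((4 - 1) + 6*3*(-2)) + (-2)²)))² = (-1/82 + (-3 + √((3 - 36) + 4)))² = (-1/82 + (-3 + √(-33 + 4)))² = (-1/82 + (-3 + √(-29)))² = (-1/82 + (-3 + I*√29))² = (-247/82 + I*√29)²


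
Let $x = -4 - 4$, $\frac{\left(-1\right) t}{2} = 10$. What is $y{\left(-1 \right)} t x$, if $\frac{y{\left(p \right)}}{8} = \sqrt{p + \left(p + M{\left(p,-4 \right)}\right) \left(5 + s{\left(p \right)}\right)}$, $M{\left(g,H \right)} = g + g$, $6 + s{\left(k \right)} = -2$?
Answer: $2560 \sqrt{2} \approx 3620.4$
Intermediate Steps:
$t = -20$ ($t = \left(-2\right) 10 = -20$)
$s{\left(k \right)} = -8$ ($s{\left(k \right)} = -6 - 2 = -8$)
$M{\left(g,H \right)} = 2 g$
$y{\left(p \right)} = 16 \sqrt{2} \sqrt{- p}$ ($y{\left(p \right)} = 8 \sqrt{p + \left(p + 2 p\right) \left(5 - 8\right)} = 8 \sqrt{p + 3 p \left(-3\right)} = 8 \sqrt{p - 9 p} = 8 \sqrt{- 8 p} = 8 \cdot 2 \sqrt{2} \sqrt{- p} = 16 \sqrt{2} \sqrt{- p}$)
$x = -8$
$y{\left(-1 \right)} t x = 16 \sqrt{2} \sqrt{\left(-1\right) \left(-1\right)} \left(-20\right) \left(-8\right) = 16 \sqrt{2} \sqrt{1} \left(-20\right) \left(-8\right) = 16 \sqrt{2} \cdot 1 \left(-20\right) \left(-8\right) = 16 \sqrt{2} \left(-20\right) \left(-8\right) = - 320 \sqrt{2} \left(-8\right) = 2560 \sqrt{2}$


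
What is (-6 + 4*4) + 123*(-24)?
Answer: -2942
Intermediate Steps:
(-6 + 4*4) + 123*(-24) = (-6 + 16) - 2952 = 10 - 2952 = -2942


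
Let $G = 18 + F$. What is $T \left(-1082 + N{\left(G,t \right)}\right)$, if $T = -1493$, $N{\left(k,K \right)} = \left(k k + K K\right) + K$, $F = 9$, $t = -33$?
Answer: $-1049579$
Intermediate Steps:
$G = 27$ ($G = 18 + 9 = 27$)
$N{\left(k,K \right)} = K + K^{2} + k^{2}$ ($N{\left(k,K \right)} = \left(k^{2} + K^{2}\right) + K = \left(K^{2} + k^{2}\right) + K = K + K^{2} + k^{2}$)
$T \left(-1082 + N{\left(G,t \right)}\right) = - 1493 \left(-1082 + \left(-33 + \left(-33\right)^{2} + 27^{2}\right)\right) = - 1493 \left(-1082 + \left(-33 + 1089 + 729\right)\right) = - 1493 \left(-1082 + 1785\right) = \left(-1493\right) 703 = -1049579$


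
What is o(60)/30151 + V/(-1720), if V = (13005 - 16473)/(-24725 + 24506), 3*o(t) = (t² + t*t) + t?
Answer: 6113651/86039990 ≈ 0.071056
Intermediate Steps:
o(t) = t/3 + 2*t²/3 (o(t) = ((t² + t*t) + t)/3 = ((t² + t²) + t)/3 = (2*t² + t)/3 = (t + 2*t²)/3 = t/3 + 2*t²/3)
V = 1156/73 (V = -3468/(-219) = -3468*(-1/219) = 1156/73 ≈ 15.836)
o(60)/30151 + V/(-1720) = ((⅓)*60*(1 + 2*60))/30151 + (1156/73)/(-1720) = ((⅓)*60*(1 + 120))*(1/30151) + (1156/73)*(-1/1720) = ((⅓)*60*121)*(1/30151) - 289/31390 = 2420*(1/30151) - 289/31390 = 220/2741 - 289/31390 = 6113651/86039990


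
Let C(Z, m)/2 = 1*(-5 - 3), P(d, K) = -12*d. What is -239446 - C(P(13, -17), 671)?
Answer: -239430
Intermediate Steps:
C(Z, m) = -16 (C(Z, m) = 2*(1*(-5 - 3)) = 2*(1*(-8)) = 2*(-8) = -16)
-239446 - C(P(13, -17), 671) = -239446 - 1*(-16) = -239446 + 16 = -239430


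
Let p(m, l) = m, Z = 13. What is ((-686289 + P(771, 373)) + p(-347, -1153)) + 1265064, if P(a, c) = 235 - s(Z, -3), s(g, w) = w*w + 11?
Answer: 578643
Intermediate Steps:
s(g, w) = 11 + w² (s(g, w) = w² + 11 = 11 + w²)
P(a, c) = 215 (P(a, c) = 235 - (11 + (-3)²) = 235 - (11 + 9) = 235 - 1*20 = 235 - 20 = 215)
((-686289 + P(771, 373)) + p(-347, -1153)) + 1265064 = ((-686289 + 215) - 347) + 1265064 = (-686074 - 347) + 1265064 = -686421 + 1265064 = 578643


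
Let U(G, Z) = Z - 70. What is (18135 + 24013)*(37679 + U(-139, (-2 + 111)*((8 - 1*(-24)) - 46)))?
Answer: 1520826284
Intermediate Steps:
U(G, Z) = -70 + Z
(18135 + 24013)*(37679 + U(-139, (-2 + 111)*((8 - 1*(-24)) - 46))) = (18135 + 24013)*(37679 + (-70 + (-2 + 111)*((8 - 1*(-24)) - 46))) = 42148*(37679 + (-70 + 109*((8 + 24) - 46))) = 42148*(37679 + (-70 + 109*(32 - 46))) = 42148*(37679 + (-70 + 109*(-14))) = 42148*(37679 + (-70 - 1526)) = 42148*(37679 - 1596) = 42148*36083 = 1520826284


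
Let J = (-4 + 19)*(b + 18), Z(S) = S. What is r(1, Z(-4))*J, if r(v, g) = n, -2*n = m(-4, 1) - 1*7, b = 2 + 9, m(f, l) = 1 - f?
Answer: 435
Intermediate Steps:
b = 11
J = 435 (J = (-4 + 19)*(11 + 18) = 15*29 = 435)
n = 1 (n = -((1 - 1*(-4)) - 1*7)/2 = -((1 + 4) - 7)/2 = -(5 - 7)/2 = -½*(-2) = 1)
r(v, g) = 1
r(1, Z(-4))*J = 1*435 = 435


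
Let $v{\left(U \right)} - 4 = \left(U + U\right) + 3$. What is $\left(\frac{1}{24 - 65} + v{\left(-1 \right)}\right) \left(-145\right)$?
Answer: $- \frac{29580}{41} \approx -721.46$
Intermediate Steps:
$v{\left(U \right)} = 7 + 2 U$ ($v{\left(U \right)} = 4 + \left(\left(U + U\right) + 3\right) = 4 + \left(2 U + 3\right) = 4 + \left(3 + 2 U\right) = 7 + 2 U$)
$\left(\frac{1}{24 - 65} + v{\left(-1 \right)}\right) \left(-145\right) = \left(\frac{1}{24 - 65} + \left(7 + 2 \left(-1\right)\right)\right) \left(-145\right) = \left(\frac{1}{-41} + \left(7 - 2\right)\right) \left(-145\right) = \left(- \frac{1}{41} + 5\right) \left(-145\right) = \frac{204}{41} \left(-145\right) = - \frac{29580}{41}$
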